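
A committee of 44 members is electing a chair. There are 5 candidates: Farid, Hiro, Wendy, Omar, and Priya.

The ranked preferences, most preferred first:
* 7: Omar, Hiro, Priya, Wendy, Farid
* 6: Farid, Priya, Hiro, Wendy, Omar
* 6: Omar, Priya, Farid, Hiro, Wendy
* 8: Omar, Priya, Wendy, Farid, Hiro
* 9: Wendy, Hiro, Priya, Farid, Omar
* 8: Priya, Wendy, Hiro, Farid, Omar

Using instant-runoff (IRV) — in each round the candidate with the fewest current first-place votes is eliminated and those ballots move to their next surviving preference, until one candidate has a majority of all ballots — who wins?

Priya

Round 1: Farid 6, Hiro 0, Wendy 9, Omar 21, Priya 8. Hiro eliminated.
Round 2: Farid 6, Wendy 9, Omar 21, Priya 8. Farid eliminated.
Round 3: Wendy 9, Omar 21, Priya 14. Wendy eliminated.
Round 4: Omar 21, Priya 23. Priya has a majority (≥23).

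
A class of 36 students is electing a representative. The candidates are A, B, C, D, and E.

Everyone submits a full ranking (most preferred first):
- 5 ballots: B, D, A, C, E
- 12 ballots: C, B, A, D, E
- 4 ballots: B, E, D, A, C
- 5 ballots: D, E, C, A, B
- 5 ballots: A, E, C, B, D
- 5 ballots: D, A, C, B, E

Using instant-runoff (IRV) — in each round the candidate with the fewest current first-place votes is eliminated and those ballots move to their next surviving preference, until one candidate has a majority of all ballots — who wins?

Round 1: A 5, B 9, C 12, D 10, E 0. E eliminated.
Round 2: A 5, B 9, C 12, D 10. A eliminated.
Round 3: B 9, C 17, D 10. B eliminated.
Round 4: C 17, D 19. D has a majority (≥19).

D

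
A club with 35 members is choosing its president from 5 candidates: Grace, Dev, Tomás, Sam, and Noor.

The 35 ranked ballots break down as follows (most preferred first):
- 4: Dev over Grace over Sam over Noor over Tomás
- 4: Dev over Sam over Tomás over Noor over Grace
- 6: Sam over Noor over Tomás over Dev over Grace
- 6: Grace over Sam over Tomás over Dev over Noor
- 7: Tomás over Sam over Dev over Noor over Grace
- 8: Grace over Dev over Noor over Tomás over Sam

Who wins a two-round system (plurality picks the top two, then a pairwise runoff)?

Dev

Round 1 first-place votes: Grace 14, Dev 8, Tomás 7, Sam 6, Noor 0. Grace and Dev advance.
Runoff: Grace is ranked above Dev on 14 ballots, Dev above Grace on 21.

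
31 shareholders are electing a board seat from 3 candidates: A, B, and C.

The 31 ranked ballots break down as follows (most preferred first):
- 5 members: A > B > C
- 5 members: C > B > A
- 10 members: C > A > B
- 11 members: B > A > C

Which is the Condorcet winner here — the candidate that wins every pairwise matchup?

B

B vs A: 16–15
B vs C: 16–15
B beats every other candidate.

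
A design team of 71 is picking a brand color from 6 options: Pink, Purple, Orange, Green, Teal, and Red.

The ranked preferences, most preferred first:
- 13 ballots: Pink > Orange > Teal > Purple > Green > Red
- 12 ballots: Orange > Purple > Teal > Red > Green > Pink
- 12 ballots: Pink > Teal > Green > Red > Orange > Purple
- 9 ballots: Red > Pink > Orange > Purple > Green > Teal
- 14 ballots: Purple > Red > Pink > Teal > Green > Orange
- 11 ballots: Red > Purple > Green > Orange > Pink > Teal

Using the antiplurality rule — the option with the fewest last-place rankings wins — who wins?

Last-place votes: Pink 12, Purple 12, Orange 14, Green 0, Teal 20, Red 13.

Green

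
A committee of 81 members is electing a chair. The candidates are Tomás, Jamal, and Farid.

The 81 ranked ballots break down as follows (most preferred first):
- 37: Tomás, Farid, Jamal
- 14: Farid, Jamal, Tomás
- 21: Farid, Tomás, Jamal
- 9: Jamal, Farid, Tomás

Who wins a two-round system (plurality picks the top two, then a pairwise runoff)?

Round 1 first-place votes: Tomás 37, Jamal 9, Farid 35. Tomás and Farid advance.
Runoff: Tomás is ranked above Farid on 37 ballots, Farid above Tomás on 44.

Farid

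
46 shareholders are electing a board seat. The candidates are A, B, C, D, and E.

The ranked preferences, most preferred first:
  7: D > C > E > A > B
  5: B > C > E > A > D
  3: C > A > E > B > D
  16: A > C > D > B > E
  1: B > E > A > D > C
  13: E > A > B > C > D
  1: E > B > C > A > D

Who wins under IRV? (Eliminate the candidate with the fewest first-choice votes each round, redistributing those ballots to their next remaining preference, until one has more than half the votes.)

E

Round 1: A 16, B 6, C 3, D 7, E 14. C eliminated.
Round 2: A 19, B 6, D 7, E 14. B eliminated.
Round 3: A 19, D 7, E 20. D eliminated.
Round 4: A 19, E 27. E has a majority (≥24).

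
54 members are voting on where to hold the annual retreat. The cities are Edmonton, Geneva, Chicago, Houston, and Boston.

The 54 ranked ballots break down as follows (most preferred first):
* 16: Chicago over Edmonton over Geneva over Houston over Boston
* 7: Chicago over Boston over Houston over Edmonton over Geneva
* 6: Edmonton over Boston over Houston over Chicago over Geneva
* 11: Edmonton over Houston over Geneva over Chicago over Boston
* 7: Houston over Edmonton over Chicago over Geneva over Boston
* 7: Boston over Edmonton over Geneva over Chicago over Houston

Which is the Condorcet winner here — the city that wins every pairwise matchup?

Edmonton vs Geneva: 54–0
Edmonton vs Chicago: 31–23
Edmonton vs Houston: 40–14
Edmonton vs Boston: 40–14
Edmonton beats every other city.

Edmonton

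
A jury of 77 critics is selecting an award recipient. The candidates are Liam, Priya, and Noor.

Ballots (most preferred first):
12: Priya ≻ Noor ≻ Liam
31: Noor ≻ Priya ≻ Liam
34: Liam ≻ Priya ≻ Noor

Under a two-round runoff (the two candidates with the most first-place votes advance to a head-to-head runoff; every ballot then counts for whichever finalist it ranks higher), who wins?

Noor

Round 1 first-place votes: Liam 34, Priya 12, Noor 31. Liam and Noor advance.
Runoff: Liam is ranked above Noor on 34 ballots, Noor above Liam on 43.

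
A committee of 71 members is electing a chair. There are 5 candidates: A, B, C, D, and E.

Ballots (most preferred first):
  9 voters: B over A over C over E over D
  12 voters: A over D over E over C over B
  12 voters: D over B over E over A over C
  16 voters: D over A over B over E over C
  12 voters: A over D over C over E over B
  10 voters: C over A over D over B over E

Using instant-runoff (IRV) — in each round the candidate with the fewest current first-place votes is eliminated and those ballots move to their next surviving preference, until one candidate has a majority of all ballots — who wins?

A

Round 1: A 24, B 9, C 10, D 28, E 0. E eliminated.
Round 2: A 24, B 9, C 10, D 28. B eliminated.
Round 3: A 33, C 10, D 28. C eliminated.
Round 4: A 43, D 28. A has a majority (≥36).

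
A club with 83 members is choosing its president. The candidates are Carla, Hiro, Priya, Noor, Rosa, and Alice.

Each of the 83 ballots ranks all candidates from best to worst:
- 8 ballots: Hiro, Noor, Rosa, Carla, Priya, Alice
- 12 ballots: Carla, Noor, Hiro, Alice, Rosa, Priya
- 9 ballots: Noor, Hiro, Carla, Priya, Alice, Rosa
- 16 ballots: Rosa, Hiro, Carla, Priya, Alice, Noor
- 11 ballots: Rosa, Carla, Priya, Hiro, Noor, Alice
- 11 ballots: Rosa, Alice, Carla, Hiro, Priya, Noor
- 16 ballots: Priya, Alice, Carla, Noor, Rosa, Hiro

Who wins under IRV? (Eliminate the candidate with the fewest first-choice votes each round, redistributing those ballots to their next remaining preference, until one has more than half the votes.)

Noor

Round 1: Carla 12, Hiro 8, Priya 16, Noor 9, Rosa 38, Alice 0. Alice eliminated.
Round 2: Carla 12, Hiro 8, Priya 16, Noor 9, Rosa 38. Hiro eliminated.
Round 3: Carla 12, Priya 16, Noor 17, Rosa 38. Carla eliminated.
Round 4: Priya 16, Noor 29, Rosa 38. Priya eliminated.
Round 5: Noor 45, Rosa 38. Noor has a majority (≥42).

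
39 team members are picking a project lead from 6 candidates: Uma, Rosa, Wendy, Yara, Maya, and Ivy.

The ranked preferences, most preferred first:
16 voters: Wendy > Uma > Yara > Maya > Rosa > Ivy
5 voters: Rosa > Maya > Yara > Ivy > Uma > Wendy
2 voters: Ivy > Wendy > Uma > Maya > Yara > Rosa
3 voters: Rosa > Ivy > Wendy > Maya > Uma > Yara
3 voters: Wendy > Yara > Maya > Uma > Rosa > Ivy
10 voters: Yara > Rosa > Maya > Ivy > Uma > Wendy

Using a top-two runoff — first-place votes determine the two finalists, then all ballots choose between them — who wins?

Wendy

Round 1 first-place votes: Uma 0, Rosa 8, Wendy 19, Yara 10, Maya 0, Ivy 2. Wendy and Yara advance.
Runoff: Wendy is ranked above Yara on 24 ballots, Yara above Wendy on 15.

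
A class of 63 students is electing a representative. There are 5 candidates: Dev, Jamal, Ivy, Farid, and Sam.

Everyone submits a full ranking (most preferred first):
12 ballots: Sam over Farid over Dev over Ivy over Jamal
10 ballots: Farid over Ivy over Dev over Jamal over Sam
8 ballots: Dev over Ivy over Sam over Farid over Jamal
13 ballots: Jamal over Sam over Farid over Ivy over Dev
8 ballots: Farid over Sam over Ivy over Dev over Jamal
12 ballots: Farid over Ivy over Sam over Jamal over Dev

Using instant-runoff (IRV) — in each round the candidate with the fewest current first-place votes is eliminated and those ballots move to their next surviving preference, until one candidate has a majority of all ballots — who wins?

Sam

Round 1: Dev 8, Jamal 13, Ivy 0, Farid 30, Sam 12. Ivy eliminated.
Round 2: Dev 8, Jamal 13, Farid 30, Sam 12. Dev eliminated.
Round 3: Jamal 13, Farid 30, Sam 20. Jamal eliminated.
Round 4: Farid 30, Sam 33. Sam has a majority (≥32).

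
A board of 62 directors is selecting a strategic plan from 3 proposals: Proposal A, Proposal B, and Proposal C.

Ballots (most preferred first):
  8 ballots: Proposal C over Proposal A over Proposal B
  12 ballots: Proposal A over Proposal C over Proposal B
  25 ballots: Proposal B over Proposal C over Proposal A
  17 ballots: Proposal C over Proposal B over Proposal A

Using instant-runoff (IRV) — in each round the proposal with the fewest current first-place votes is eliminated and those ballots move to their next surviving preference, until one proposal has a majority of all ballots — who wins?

Proposal C

Round 1: Proposal A 12, Proposal B 25, Proposal C 25. Proposal A eliminated.
Round 2: Proposal B 25, Proposal C 37. Proposal C has a majority (≥32).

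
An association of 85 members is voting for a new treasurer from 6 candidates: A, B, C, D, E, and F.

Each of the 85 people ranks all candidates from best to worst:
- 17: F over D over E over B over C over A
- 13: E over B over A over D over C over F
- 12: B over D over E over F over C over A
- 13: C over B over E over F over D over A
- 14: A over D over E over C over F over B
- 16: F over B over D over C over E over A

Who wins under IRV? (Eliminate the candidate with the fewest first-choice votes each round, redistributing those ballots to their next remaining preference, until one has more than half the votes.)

Round 1: A 14, B 12, C 13, D 0, E 13, F 33. D eliminated.
Round 2: A 14, B 12, C 13, E 13, F 33. B eliminated.
Round 3: A 14, C 13, E 25, F 33. C eliminated.
Round 4: A 14, E 38, F 33. A eliminated.
Round 5: E 52, F 33. E has a majority (≥43).

E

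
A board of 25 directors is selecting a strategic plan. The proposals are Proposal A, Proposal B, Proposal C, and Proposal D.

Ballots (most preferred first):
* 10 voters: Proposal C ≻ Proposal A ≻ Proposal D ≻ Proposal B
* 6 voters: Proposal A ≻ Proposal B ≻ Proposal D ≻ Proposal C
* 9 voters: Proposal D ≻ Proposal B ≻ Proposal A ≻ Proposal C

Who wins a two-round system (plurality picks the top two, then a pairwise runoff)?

Round 1 first-place votes: Proposal A 6, Proposal B 0, Proposal C 10, Proposal D 9. Proposal C and Proposal D advance.
Runoff: Proposal C is ranked above Proposal D on 10 ballots, Proposal D above Proposal C on 15.

Proposal D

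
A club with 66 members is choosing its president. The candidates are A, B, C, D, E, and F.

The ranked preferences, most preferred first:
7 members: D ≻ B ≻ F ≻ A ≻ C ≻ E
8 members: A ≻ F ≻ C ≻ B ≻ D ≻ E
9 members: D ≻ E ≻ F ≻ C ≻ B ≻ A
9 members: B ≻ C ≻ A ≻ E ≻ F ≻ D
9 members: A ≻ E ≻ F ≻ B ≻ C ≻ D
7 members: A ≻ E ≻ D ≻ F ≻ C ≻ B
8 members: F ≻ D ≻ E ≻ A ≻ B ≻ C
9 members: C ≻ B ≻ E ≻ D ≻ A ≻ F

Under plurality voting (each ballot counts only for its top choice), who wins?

A

First-place votes: A 24, B 9, C 9, D 16, E 0, F 8.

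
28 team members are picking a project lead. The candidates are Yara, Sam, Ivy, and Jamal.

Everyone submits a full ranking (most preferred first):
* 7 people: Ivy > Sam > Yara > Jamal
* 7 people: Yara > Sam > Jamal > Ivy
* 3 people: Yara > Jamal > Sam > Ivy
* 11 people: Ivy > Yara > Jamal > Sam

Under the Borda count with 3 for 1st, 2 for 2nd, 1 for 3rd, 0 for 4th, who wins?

Yara

Yara: 7×1 + 7×3 + 3×3 + 11×2 = 59
Sam: 7×2 + 7×2 + 3×1 + 11×0 = 31
Ivy: 7×3 + 7×0 + 3×0 + 11×3 = 54
Jamal: 7×0 + 7×1 + 3×2 + 11×1 = 24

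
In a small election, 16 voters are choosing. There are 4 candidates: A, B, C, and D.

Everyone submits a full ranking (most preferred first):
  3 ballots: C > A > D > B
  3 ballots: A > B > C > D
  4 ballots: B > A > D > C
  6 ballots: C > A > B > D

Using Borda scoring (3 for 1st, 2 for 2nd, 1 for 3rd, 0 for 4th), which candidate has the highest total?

A

A: 3×2 + 3×3 + 4×2 + 6×2 = 35
B: 3×0 + 3×2 + 4×3 + 6×1 = 24
C: 3×3 + 3×1 + 4×0 + 6×3 = 30
D: 3×1 + 3×0 + 4×1 + 6×0 = 7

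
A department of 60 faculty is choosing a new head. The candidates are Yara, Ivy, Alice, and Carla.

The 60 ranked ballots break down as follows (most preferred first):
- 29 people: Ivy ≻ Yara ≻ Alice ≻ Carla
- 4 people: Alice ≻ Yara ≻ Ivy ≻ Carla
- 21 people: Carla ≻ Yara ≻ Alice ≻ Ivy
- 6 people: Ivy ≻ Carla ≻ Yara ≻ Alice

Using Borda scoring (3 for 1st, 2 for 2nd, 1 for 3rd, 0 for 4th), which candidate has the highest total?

Yara

Yara: 29×2 + 4×2 + 21×2 + 6×1 = 114
Ivy: 29×3 + 4×1 + 21×0 + 6×3 = 109
Alice: 29×1 + 4×3 + 21×1 + 6×0 = 62
Carla: 29×0 + 4×0 + 21×3 + 6×2 = 75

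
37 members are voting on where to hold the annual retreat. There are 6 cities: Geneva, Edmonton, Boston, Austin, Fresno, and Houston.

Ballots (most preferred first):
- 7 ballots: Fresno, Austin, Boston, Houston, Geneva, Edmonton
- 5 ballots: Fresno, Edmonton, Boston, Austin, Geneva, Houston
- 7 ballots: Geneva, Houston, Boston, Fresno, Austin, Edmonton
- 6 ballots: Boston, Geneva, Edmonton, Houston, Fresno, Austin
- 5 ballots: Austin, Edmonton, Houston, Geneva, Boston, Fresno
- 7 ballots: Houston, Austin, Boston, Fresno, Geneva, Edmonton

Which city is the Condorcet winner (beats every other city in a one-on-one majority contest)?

Houston

Houston vs Geneva: 19–18
Houston vs Edmonton: 21–16
Houston vs Boston: 19–18
Houston vs Austin: 20–17
Houston vs Fresno: 25–12
Houston beats every other city.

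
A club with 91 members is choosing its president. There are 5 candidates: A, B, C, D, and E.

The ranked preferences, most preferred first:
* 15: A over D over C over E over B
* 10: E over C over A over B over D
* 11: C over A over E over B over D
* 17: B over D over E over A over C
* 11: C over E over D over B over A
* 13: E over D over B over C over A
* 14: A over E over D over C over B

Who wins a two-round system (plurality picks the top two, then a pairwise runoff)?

Round 1 first-place votes: A 29, B 17, C 22, D 0, E 23. A and E advance.
Runoff: A is ranked above E on 40 ballots, E above A on 51.

E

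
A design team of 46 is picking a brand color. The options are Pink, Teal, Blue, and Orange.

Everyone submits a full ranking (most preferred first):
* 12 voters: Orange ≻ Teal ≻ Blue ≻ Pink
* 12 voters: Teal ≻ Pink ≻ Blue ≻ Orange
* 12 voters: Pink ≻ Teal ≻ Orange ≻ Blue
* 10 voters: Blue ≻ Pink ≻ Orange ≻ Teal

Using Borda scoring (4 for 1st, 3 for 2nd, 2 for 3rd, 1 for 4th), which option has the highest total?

Pink: 12×1 + 12×3 + 12×4 + 10×3 = 126
Teal: 12×3 + 12×4 + 12×3 + 10×1 = 130
Blue: 12×2 + 12×2 + 12×1 + 10×4 = 100
Orange: 12×4 + 12×1 + 12×2 + 10×2 = 104

Teal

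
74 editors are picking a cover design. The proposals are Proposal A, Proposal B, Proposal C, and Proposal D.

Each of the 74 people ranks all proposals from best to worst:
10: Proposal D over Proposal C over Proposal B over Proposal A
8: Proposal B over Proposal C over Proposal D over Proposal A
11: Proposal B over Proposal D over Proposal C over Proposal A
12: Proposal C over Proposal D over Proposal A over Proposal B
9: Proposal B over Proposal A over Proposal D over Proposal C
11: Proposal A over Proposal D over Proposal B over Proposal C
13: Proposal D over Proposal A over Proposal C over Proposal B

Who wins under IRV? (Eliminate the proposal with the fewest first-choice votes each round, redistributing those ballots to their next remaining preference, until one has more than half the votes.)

Proposal D

Round 1: Proposal A 11, Proposal B 28, Proposal C 12, Proposal D 23. Proposal A eliminated.
Round 2: Proposal B 28, Proposal C 12, Proposal D 34. Proposal C eliminated.
Round 3: Proposal B 28, Proposal D 46. Proposal D has a majority (≥38).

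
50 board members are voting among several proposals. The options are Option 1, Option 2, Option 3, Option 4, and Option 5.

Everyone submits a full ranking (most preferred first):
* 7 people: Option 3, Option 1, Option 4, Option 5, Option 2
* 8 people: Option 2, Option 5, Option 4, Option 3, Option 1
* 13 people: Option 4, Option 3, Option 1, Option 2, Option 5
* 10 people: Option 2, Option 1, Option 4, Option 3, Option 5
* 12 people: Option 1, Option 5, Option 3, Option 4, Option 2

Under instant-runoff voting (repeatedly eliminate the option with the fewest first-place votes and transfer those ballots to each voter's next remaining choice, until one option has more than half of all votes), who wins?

Option 1

Round 1: Option 1 12, Option 2 18, Option 3 7, Option 4 13, Option 5 0. Option 5 eliminated.
Round 2: Option 1 12, Option 2 18, Option 3 7, Option 4 13. Option 3 eliminated.
Round 3: Option 1 19, Option 2 18, Option 4 13. Option 4 eliminated.
Round 4: Option 1 32, Option 2 18. Option 1 has a majority (≥26).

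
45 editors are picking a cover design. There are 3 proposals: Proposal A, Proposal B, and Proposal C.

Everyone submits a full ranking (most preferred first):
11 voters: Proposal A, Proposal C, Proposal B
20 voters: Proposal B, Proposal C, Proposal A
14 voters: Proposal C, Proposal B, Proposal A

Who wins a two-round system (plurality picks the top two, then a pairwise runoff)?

Proposal C

Round 1 first-place votes: Proposal A 11, Proposal B 20, Proposal C 14. Proposal B and Proposal C advance.
Runoff: Proposal B is ranked above Proposal C on 20 ballots, Proposal C above Proposal B on 25.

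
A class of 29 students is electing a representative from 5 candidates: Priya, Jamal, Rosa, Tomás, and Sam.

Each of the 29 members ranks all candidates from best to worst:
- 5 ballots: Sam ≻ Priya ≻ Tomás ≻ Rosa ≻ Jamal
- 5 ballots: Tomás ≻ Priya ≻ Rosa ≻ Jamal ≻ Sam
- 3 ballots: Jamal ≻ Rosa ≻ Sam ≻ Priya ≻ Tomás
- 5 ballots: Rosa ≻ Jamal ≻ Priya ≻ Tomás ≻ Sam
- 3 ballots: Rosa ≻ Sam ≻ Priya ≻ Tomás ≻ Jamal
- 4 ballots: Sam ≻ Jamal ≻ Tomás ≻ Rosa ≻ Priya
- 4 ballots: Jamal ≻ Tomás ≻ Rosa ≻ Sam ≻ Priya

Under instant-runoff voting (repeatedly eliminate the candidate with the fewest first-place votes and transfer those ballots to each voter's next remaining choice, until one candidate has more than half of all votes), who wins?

Round 1: Priya 0, Jamal 7, Rosa 8, Tomás 5, Sam 9. Priya eliminated.
Round 2: Jamal 7, Rosa 8, Tomás 5, Sam 9. Tomás eliminated.
Round 3: Jamal 7, Rosa 13, Sam 9. Jamal eliminated.
Round 4: Rosa 20, Sam 9. Rosa has a majority (≥15).

Rosa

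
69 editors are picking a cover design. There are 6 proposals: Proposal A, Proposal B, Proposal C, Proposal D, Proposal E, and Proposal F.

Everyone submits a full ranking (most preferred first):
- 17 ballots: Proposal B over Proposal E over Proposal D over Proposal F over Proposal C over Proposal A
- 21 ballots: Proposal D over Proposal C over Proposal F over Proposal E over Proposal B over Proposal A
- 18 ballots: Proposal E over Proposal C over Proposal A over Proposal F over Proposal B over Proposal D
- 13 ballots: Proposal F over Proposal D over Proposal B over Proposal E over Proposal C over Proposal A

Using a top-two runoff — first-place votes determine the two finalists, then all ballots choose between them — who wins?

Round 1 first-place votes: Proposal A 0, Proposal B 17, Proposal C 0, Proposal D 21, Proposal E 18, Proposal F 13. Proposal D and Proposal E advance.
Runoff: Proposal D is ranked above Proposal E on 34 ballots, Proposal E above Proposal D on 35.

Proposal E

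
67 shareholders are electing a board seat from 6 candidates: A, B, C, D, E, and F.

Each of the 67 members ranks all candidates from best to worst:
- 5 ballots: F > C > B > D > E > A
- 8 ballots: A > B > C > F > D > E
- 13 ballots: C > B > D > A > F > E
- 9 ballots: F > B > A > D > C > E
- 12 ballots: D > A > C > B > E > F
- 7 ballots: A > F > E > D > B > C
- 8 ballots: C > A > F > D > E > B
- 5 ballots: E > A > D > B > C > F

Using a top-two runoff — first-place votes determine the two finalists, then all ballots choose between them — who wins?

A

Round 1 first-place votes: A 15, B 0, C 21, D 12, E 5, F 14. C and A advance.
Runoff: C is ranked above A on 26 ballots, A above C on 41.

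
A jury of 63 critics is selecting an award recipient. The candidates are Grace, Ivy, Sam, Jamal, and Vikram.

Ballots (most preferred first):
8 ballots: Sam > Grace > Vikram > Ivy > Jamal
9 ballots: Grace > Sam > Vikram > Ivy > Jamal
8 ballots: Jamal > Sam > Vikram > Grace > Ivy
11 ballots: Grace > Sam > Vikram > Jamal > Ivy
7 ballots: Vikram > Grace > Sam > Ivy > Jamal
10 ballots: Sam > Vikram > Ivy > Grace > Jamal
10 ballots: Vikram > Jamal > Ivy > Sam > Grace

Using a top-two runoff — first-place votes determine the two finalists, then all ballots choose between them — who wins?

Round 1 first-place votes: Grace 20, Ivy 0, Sam 18, Jamal 8, Vikram 17. Grace and Sam advance.
Runoff: Grace is ranked above Sam on 27 ballots, Sam above Grace on 36.

Sam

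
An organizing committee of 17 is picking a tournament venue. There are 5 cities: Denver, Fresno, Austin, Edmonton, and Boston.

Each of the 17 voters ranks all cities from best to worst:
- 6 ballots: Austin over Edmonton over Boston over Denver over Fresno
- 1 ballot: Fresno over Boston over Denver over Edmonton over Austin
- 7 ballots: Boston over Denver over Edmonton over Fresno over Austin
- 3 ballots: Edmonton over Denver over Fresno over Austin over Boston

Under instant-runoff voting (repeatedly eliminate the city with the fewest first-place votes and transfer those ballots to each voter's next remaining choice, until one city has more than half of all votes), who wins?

Round 1: Denver 0, Fresno 1, Austin 6, Edmonton 3, Boston 7. Denver eliminated.
Round 2: Fresno 1, Austin 6, Edmonton 3, Boston 7. Fresno eliminated.
Round 3: Austin 6, Edmonton 3, Boston 8. Edmonton eliminated.
Round 4: Austin 9, Boston 8. Austin has a majority (≥9).

Austin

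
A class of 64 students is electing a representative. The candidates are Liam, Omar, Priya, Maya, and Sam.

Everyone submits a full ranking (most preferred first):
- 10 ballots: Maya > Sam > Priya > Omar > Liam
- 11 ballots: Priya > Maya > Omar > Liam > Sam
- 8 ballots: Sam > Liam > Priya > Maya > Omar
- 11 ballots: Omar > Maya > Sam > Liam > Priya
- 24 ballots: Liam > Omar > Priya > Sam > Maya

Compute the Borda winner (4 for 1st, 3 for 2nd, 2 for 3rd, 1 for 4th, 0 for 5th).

Liam: 10×0 + 11×1 + 8×3 + 11×1 + 24×4 = 142
Omar: 10×1 + 11×2 + 8×0 + 11×4 + 24×3 = 148
Priya: 10×2 + 11×4 + 8×2 + 11×0 + 24×2 = 128
Maya: 10×4 + 11×3 + 8×1 + 11×3 + 24×0 = 114
Sam: 10×3 + 11×0 + 8×4 + 11×2 + 24×1 = 108

Omar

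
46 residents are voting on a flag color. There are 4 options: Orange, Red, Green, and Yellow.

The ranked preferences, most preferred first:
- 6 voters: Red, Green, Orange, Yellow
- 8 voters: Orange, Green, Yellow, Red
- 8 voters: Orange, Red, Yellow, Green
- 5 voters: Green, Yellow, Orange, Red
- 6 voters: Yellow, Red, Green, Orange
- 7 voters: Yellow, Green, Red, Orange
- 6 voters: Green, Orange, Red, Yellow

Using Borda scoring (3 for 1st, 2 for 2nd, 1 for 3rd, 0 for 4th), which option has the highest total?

Orange: 6×1 + 8×3 + 8×3 + 5×1 + 6×0 + 7×0 + 6×2 = 71
Red: 6×3 + 8×0 + 8×2 + 5×0 + 6×2 + 7×1 + 6×1 = 59
Green: 6×2 + 8×2 + 8×0 + 5×3 + 6×1 + 7×2 + 6×3 = 81
Yellow: 6×0 + 8×1 + 8×1 + 5×2 + 6×3 + 7×3 + 6×0 = 65

Green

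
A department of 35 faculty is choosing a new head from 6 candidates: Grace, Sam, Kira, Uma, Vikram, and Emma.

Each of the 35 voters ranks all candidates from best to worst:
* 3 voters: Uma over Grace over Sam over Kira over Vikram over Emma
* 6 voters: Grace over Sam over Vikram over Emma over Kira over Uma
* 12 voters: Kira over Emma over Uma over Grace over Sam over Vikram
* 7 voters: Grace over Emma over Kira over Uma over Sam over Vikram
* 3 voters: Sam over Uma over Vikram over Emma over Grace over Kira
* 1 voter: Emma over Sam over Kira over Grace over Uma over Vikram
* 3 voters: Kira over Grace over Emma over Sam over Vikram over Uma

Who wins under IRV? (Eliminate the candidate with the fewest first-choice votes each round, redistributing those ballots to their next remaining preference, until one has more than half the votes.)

Round 1: Grace 13, Sam 3, Kira 15, Uma 3, Vikram 0, Emma 1. Vikram eliminated.
Round 2: Grace 13, Sam 3, Kira 15, Uma 3, Emma 1. Emma eliminated.
Round 3: Grace 13, Sam 4, Kira 15, Uma 3. Uma eliminated.
Round 4: Grace 16, Sam 4, Kira 15. Sam eliminated.
Round 5: Grace 19, Kira 16. Grace has a majority (≥18).

Grace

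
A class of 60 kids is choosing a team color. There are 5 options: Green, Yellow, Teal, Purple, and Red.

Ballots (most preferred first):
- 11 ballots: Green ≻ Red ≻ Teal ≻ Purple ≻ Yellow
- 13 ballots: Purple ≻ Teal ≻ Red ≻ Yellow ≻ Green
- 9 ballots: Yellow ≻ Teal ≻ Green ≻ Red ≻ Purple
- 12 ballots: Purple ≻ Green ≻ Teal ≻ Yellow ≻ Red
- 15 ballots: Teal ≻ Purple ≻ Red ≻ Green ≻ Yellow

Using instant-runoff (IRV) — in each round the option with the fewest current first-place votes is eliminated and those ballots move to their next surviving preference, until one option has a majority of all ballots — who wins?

Round 1: Green 11, Yellow 9, Teal 15, Purple 25, Red 0. Red eliminated.
Round 2: Green 11, Yellow 9, Teal 15, Purple 25. Yellow eliminated.
Round 3: Green 11, Teal 24, Purple 25. Green eliminated.
Round 4: Teal 35, Purple 25. Teal has a majority (≥31).

Teal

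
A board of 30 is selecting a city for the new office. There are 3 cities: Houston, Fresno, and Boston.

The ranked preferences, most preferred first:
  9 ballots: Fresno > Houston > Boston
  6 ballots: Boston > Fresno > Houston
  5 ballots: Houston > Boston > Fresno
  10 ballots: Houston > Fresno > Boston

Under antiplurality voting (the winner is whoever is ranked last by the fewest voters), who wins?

Fresno

Last-place votes: Houston 6, Fresno 5, Boston 19.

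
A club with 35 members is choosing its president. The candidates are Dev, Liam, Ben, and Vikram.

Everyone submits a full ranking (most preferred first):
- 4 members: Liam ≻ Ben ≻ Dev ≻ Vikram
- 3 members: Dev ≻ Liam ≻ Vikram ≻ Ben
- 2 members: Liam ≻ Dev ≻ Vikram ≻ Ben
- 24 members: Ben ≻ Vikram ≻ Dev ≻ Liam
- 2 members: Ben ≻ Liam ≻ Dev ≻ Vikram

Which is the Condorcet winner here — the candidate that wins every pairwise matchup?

Ben

Ben vs Dev: 30–5
Ben vs Liam: 26–9
Ben vs Vikram: 30–5
Ben beats every other candidate.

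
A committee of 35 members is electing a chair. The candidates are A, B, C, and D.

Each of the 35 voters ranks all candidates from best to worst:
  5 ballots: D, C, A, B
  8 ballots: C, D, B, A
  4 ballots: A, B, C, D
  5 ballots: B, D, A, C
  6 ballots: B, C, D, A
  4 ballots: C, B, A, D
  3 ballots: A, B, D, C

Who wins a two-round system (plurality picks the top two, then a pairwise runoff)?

B

Round 1 first-place votes: A 7, B 11, C 12, D 5. C and B advance.
Runoff: C is ranked above B on 17 ballots, B above C on 18.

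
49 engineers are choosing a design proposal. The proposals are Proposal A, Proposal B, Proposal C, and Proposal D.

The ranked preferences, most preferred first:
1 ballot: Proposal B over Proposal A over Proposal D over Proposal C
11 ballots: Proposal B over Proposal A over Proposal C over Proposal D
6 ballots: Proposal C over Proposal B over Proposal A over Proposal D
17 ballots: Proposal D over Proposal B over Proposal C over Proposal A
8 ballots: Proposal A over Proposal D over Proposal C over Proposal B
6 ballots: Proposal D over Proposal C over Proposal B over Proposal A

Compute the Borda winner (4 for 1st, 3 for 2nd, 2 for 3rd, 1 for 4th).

Proposal B

Proposal A: 1×3 + 11×3 + 6×2 + 17×1 + 8×4 + 6×1 = 103
Proposal B: 1×4 + 11×4 + 6×3 + 17×3 + 8×1 + 6×2 = 137
Proposal C: 1×1 + 11×2 + 6×4 + 17×2 + 8×2 + 6×3 = 115
Proposal D: 1×2 + 11×1 + 6×1 + 17×4 + 8×3 + 6×4 = 135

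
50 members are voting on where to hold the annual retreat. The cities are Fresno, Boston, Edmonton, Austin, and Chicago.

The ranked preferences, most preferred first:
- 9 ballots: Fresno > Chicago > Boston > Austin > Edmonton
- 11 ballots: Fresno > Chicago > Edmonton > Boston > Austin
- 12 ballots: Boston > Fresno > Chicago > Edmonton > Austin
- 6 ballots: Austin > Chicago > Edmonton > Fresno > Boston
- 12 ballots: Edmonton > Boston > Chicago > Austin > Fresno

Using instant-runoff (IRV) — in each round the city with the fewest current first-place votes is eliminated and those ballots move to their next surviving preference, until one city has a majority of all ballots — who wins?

Fresno

Round 1: Fresno 20, Boston 12, Edmonton 12, Austin 6, Chicago 0. Chicago eliminated.
Round 2: Fresno 20, Boston 12, Edmonton 12, Austin 6. Austin eliminated.
Round 3: Fresno 20, Boston 12, Edmonton 18. Boston eliminated.
Round 4: Fresno 32, Edmonton 18. Fresno has a majority (≥26).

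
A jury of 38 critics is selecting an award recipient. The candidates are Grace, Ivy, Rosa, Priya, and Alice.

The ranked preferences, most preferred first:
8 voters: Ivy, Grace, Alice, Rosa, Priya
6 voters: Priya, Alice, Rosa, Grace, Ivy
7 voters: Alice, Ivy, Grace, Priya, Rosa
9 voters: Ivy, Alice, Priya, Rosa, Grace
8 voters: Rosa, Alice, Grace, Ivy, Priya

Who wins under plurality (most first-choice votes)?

First-place votes: Grace 0, Ivy 17, Rosa 8, Priya 6, Alice 7.

Ivy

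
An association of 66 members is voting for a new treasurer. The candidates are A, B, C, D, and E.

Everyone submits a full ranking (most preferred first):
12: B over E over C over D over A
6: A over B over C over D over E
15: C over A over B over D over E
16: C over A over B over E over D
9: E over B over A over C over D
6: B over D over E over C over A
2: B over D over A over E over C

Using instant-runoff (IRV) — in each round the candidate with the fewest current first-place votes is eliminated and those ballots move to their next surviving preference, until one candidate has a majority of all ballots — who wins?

B

Round 1: A 6, B 20, C 31, D 0, E 9. D eliminated.
Round 2: A 6, B 20, C 31, E 9. A eliminated.
Round 3: B 26, C 31, E 9. E eliminated.
Round 4: B 35, C 31. B has a majority (≥34).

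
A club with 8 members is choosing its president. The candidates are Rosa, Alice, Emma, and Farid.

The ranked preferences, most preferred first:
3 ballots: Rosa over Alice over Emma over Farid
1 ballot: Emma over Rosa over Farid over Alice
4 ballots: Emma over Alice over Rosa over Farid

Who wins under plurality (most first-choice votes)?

Emma

First-place votes: Rosa 3, Alice 0, Emma 5, Farid 0.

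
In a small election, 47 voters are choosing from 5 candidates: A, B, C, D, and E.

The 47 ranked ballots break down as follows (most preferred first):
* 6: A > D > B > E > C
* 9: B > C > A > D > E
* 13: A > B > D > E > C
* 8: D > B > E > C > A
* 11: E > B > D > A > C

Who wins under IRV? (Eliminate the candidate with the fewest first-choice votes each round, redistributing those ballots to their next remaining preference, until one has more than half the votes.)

B

Round 1: A 19, B 9, C 0, D 8, E 11. C eliminated.
Round 2: A 19, B 9, D 8, E 11. D eliminated.
Round 3: A 19, B 17, E 11. E eliminated.
Round 4: A 19, B 28. B has a majority (≥24).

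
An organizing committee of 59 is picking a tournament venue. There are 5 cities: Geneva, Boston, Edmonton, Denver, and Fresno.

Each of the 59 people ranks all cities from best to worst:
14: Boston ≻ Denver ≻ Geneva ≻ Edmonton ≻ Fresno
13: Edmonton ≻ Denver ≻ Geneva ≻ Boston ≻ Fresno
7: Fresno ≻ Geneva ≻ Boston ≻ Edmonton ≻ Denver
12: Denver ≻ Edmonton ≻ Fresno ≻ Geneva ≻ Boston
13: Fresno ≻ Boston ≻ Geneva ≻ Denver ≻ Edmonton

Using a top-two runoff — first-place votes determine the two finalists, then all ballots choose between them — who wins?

Round 1 first-place votes: Geneva 0, Boston 14, Edmonton 13, Denver 12, Fresno 20. Fresno and Boston advance.
Runoff: Fresno is ranked above Boston on 32 ballots, Boston above Fresno on 27.

Fresno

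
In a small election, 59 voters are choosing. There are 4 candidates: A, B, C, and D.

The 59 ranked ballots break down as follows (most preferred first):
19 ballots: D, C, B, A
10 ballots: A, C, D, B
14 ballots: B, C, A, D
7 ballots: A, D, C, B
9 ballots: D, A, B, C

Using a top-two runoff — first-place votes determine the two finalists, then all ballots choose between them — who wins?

A

Round 1 first-place votes: A 17, B 14, C 0, D 28. D and A advance.
Runoff: D is ranked above A on 28 ballots, A above D on 31.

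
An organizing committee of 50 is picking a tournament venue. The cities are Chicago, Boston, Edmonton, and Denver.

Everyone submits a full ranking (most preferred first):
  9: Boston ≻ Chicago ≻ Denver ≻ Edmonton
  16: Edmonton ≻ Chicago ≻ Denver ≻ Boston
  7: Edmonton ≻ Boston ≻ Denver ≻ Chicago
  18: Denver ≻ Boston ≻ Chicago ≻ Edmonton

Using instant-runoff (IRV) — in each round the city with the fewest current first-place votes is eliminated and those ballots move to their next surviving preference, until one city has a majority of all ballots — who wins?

Round 1: Chicago 0, Boston 9, Edmonton 23, Denver 18. Chicago eliminated.
Round 2: Boston 9, Edmonton 23, Denver 18. Boston eliminated.
Round 3: Edmonton 23, Denver 27. Denver has a majority (≥26).

Denver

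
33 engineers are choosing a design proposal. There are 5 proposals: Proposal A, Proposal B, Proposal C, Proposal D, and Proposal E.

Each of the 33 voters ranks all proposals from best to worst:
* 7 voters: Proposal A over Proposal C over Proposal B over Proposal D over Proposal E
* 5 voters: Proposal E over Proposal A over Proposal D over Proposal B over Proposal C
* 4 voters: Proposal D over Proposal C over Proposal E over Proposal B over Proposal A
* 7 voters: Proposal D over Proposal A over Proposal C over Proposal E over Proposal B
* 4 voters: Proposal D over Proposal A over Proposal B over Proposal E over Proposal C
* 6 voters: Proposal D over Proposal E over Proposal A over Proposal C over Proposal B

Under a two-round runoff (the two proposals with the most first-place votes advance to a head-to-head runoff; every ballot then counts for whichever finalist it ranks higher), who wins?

Proposal D

Round 1 first-place votes: Proposal A 7, Proposal B 0, Proposal C 0, Proposal D 21, Proposal E 5. Proposal D and Proposal A advance.
Runoff: Proposal D is ranked above Proposal A on 21 ballots, Proposal A above Proposal D on 12.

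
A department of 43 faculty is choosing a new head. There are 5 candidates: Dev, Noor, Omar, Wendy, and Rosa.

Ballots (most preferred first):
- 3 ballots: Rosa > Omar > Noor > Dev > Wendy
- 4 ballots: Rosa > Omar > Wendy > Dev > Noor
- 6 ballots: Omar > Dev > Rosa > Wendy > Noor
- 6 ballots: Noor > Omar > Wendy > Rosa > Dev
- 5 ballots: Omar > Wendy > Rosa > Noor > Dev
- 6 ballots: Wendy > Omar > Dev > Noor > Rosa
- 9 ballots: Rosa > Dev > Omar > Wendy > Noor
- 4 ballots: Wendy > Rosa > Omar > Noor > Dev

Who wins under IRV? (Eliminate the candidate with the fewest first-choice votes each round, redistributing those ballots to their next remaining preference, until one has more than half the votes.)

Omar

Round 1: Dev 0, Noor 6, Omar 11, Wendy 10, Rosa 16. Dev eliminated.
Round 2: Noor 6, Omar 11, Wendy 10, Rosa 16. Noor eliminated.
Round 3: Omar 17, Wendy 10, Rosa 16. Wendy eliminated.
Round 4: Omar 23, Rosa 20. Omar has a majority (≥22).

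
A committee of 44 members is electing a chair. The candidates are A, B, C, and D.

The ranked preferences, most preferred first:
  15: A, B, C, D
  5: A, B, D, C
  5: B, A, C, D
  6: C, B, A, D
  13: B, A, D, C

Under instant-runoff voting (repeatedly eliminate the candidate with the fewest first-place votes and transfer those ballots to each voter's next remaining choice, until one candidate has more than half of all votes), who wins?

Round 1: A 20, B 18, C 6, D 0. D eliminated.
Round 2: A 20, B 18, C 6. C eliminated.
Round 3: A 20, B 24. B has a majority (≥23).

B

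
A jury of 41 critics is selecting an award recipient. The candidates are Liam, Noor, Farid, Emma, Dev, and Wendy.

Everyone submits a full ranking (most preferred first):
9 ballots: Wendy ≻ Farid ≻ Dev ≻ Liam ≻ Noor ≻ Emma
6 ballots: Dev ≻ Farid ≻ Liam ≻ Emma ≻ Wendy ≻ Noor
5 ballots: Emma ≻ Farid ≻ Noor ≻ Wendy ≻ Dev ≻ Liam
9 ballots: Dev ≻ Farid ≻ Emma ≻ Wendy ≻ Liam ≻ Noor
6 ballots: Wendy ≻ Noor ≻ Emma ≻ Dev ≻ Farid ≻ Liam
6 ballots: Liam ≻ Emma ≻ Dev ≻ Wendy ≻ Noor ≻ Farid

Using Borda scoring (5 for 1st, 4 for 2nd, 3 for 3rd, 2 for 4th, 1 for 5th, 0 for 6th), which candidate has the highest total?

Dev

Liam: 9×2 + 6×3 + 5×0 + 9×1 + 6×0 + 6×5 = 75
Noor: 9×1 + 6×0 + 5×3 + 9×0 + 6×4 + 6×1 = 54
Farid: 9×4 + 6×4 + 5×4 + 9×4 + 6×1 + 6×0 = 122
Emma: 9×0 + 6×2 + 5×5 + 9×3 + 6×3 + 6×4 = 106
Dev: 9×3 + 6×5 + 5×1 + 9×5 + 6×2 + 6×3 = 137
Wendy: 9×5 + 6×1 + 5×2 + 9×2 + 6×5 + 6×2 = 121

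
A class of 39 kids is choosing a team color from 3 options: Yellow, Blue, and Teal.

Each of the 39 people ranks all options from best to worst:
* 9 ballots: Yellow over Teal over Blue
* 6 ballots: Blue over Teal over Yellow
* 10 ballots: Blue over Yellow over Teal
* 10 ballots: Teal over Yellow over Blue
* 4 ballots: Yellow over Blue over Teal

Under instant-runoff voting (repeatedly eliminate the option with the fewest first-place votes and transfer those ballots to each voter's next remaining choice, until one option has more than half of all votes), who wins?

Round 1: Yellow 13, Blue 16, Teal 10. Teal eliminated.
Round 2: Yellow 23, Blue 16. Yellow has a majority (≥20).

Yellow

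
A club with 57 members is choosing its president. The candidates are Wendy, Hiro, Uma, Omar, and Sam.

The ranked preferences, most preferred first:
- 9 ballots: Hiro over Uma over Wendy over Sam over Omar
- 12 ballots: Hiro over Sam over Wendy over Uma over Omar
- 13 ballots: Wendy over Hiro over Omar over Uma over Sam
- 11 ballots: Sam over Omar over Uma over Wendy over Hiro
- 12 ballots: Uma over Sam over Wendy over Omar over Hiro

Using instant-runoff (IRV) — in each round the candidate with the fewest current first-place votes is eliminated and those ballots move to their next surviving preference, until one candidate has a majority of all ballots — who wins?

Round 1: Wendy 13, Hiro 21, Uma 12, Omar 0, Sam 11. Omar eliminated.
Round 2: Wendy 13, Hiro 21, Uma 12, Sam 11. Sam eliminated.
Round 3: Wendy 13, Hiro 21, Uma 23. Wendy eliminated.
Round 4: Hiro 34, Uma 23. Hiro has a majority (≥29).

Hiro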